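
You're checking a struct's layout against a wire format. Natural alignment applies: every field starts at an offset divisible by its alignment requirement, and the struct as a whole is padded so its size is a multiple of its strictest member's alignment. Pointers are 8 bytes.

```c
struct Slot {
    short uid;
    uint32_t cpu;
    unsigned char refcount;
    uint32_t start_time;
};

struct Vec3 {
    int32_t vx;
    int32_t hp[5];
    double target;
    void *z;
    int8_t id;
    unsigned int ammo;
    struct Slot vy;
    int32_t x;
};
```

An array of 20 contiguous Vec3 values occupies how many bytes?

1440

Slot: @0: uid [2B, align 2] → 2; +2 pad (align 4); @4: cpu [4B, align 4] → 8; @8: refcount [1B, align 1] → 9; +3 pad (align 4); @12: start_time [4B, align 4] → 16; size 16, align 4
@0: vx [4B, align 4] → 4
@4: hp [20B, align 4] → 24
@24: target [8B, align 8] → 32
@32: z [8B, align 8] → 40
@40: id [1B, align 1] → 41
+3 pad (align 4)
@44: ammo [4B, align 4] → 48
@48: vy [16B, align 4] → 64
@64: x [4B, align 4] → 68
+4 tail pad (align 8)
size 72, align 8
array of 20: 20 × 72 = 1440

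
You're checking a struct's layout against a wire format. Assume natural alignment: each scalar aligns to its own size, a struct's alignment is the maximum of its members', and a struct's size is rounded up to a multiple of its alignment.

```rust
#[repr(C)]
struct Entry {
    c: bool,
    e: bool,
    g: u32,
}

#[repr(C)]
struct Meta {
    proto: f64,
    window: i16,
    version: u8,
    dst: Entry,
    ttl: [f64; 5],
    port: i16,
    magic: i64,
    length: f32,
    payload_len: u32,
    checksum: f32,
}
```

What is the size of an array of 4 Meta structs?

384

Entry: 0..1  c  (1B, 1-aligned); 1..2  e  (1B, 1-aligned); 2..4  -- padding (2B); 4..8  g  (4B, 4-aligned); sizeof = 8, alignof = 4
0..8  proto  (8B, 8-aligned)
8..10  window  (2B, 2-aligned)
10..11  version  (1B, 1-aligned)
11..12  -- padding (1B)
12..20  dst  (8B, 4-aligned)
20..24  -- padding (4B)
24..64  ttl  (40B, 8-aligned)
64..66  port  (2B, 2-aligned)
66..72  -- padding (6B)
72..80  magic  (8B, 8-aligned)
80..84  length  (4B, 4-aligned)
84..88  payload_len  (4B, 4-aligned)
88..92  checksum  (4B, 4-aligned)
92..96  -- tail padding (4B)
sizeof = 96, alignof = 8
array of 4: 4 × 96 = 384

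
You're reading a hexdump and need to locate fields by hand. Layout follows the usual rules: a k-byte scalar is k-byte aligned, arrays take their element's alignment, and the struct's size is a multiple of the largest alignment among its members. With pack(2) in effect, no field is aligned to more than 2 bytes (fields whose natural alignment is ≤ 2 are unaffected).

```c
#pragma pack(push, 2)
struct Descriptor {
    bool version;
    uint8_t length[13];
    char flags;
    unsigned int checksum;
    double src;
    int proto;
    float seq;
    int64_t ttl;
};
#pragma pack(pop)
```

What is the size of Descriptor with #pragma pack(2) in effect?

0..1  version  (1B, 1-aligned)
1..14  length  (13B, 1-aligned)
14..15  flags  (1B, 1-aligned)
15..16  -- padding (1B)
16..20  checksum  (4B, 2-aligned)
20..28  src  (8B, 2-aligned)
28..32  proto  (4B, 2-aligned)
32..36  seq  (4B, 2-aligned)
36..44  ttl  (8B, 2-aligned)
sizeof = 44, alignof = 2

44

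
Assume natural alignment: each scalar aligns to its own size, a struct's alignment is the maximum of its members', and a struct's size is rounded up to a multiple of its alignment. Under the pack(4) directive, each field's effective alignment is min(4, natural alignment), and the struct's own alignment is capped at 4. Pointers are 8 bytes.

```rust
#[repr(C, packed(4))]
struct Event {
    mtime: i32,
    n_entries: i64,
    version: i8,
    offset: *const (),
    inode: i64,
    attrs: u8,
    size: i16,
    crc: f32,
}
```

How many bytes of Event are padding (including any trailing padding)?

mtime at 0 (size 4, align 4) → ends 4
n_entries at 4 (size 8, align 4) → ends 12
version at 12 (size 1, align 1) → ends 13
pad 3 to align 4 for offset
offset at 16 (size 8, align 4) → ends 24
inode at 24 (size 8, align 4) → ends 32
attrs at 32 (size 1, align 1) → ends 33
pad 1 to align 2 for size
size at 34 (size 2, align 2) → ends 36
crc at 36 (size 4, align 4) → ends 40
total 40 bytes, alignment 4
data bytes 36, size 40 → padding 4

4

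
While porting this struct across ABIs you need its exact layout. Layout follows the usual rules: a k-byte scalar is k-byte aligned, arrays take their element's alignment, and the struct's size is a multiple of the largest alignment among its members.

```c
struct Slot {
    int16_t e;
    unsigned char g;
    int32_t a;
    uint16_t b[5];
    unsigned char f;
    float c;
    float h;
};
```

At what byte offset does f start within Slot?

e at 0 (size 2, align 2) → ends 2
g at 2 (size 1, align 1) → ends 3
pad 1 to align 4 for a
a at 4 (size 4, align 4) → ends 8
b at 8 (size 10, align 2) → ends 18
f at 18 (size 1, align 1) → ends 19

18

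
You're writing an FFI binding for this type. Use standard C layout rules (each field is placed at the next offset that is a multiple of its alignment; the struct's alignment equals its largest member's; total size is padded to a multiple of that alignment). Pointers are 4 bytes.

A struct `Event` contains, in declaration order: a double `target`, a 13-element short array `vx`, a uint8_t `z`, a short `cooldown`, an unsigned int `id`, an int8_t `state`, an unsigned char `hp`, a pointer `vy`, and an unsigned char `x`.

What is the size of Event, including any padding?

@0: target [8B, align 8] → 8
@8: vx [26B, align 2] → 34
@34: z [1B, align 1] → 35
+1 pad (align 2)
@36: cooldown [2B, align 2] → 38
+2 pad (align 4)
@40: id [4B, align 4] → 44
@44: state [1B, align 1] → 45
@45: hp [1B, align 1] → 46
+2 pad (align 4)
@48: vy [4B, align 4] → 52
@52: x [1B, align 1] → 53
+3 tail pad (align 8)
size 56, align 8

56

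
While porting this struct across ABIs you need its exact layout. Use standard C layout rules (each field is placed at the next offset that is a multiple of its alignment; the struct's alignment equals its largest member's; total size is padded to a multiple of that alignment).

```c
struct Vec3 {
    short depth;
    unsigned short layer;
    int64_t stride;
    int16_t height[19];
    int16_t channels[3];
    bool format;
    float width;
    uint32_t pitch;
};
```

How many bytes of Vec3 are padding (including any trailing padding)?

7

0..2  depth  (2B, 2-aligned)
2..4  layer  (2B, 2-aligned)
4..8  -- padding (4B)
8..16  stride  (8B, 8-aligned)
16..54  height  (38B, 2-aligned)
54..60  channels  (6B, 2-aligned)
60..61  format  (1B, 1-aligned)
61..64  -- padding (3B)
64..68  width  (4B, 4-aligned)
68..72  pitch  (4B, 4-aligned)
sizeof = 72, alignof = 8
data bytes 65, size 72 → padding 7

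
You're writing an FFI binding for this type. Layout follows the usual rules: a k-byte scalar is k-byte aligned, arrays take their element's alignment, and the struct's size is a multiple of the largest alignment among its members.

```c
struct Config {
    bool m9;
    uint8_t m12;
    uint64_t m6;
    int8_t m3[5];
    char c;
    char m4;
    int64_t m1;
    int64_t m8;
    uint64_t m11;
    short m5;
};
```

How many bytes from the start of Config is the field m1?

24

0..1  m9  (1B, 1-aligned)
1..2  m12  (1B, 1-aligned)
2..8  -- padding (6B)
8..16  m6  (8B, 8-aligned)
16..21  m3  (5B, 1-aligned)
21..22  c  (1B, 1-aligned)
22..23  m4  (1B, 1-aligned)
23..24  -- padding (1B)
24..32  m1  (8B, 8-aligned)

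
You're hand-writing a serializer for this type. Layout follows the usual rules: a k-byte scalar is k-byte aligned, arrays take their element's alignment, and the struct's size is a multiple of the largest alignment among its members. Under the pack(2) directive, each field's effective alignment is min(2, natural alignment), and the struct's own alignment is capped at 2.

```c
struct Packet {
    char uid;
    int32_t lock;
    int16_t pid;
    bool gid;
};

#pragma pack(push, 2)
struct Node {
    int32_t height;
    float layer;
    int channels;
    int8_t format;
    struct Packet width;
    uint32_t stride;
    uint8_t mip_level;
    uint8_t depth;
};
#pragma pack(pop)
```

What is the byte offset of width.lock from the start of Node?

Packet: @0: uid [1B, align 1] → 1; +3 pad (align 4); @4: lock [4B, align 4] → 8; @8: pid [2B, align 2] → 10; @10: gid [1B, align 1] → 11; +1 tail pad (align 4); size 12, align 4
@0: height [4B, align 2] → 4
@4: layer [4B, align 2] → 8
@8: channels [4B, align 2] → 12
@12: format [1B, align 1] → 13
+1 pad (align 2)
@14: width [12B, align 2] → 26
within Packet: lock at 4
14 + 4 = 18

18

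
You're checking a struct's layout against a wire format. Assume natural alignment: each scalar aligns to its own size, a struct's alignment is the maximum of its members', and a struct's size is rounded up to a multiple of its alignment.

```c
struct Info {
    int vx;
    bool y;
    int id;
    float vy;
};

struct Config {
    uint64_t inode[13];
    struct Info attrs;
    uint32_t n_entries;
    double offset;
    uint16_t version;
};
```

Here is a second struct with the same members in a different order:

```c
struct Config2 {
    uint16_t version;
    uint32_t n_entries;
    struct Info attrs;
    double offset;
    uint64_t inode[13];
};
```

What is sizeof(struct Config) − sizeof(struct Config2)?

8

Info: vx at 0 (size 4, align 4) → ends 4; y at 4 (size 1, align 1) → ends 5; pad 3 to align 4 for id; id at 8 (size 4, align 4) → ends 12; vy at 12 (size 4, align 4) → ends 16; total 16 bytes, alignment 4
inode at 0 (size 104, align 8) → ends 104
attrs at 104 (size 16, align 4) → ends 120
n_entries at 120 (size 4, align 4) → ends 124
pad 4 to align 8 for offset
offset at 128 (size 8, align 8) → ends 136
version at 136 (size 2, align 2) → ends 138
tail pad 6 to reach multiple of 8
total 144 bytes, alignment 8
— Config2 —
version at 0 (size 2, align 2) → ends 2
pad 2 to align 4 for n_entries
n_entries at 4 (size 4, align 4) → ends 8
attrs at 8 (size 16, align 4) → ends 24
offset at 24 (size 8, align 8) → ends 32
inode at 32 (size 104, align 8) → ends 136
total 136 bytes, alignment 8
144 − 136 = 8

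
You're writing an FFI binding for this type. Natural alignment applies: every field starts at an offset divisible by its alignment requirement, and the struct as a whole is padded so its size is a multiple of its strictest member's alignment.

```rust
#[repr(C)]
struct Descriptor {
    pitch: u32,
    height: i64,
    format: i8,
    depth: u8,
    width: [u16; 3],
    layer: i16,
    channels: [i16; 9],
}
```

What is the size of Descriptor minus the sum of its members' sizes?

8

0..4  pitch  (4B, 4-aligned)
4..8  -- padding (4B)
8..16  height  (8B, 8-aligned)
16..17  format  (1B, 1-aligned)
17..18  depth  (1B, 1-aligned)
18..24  width  (6B, 2-aligned)
24..26  layer  (2B, 2-aligned)
26..44  channels  (18B, 2-aligned)
44..48  -- tail padding (4B)
sizeof = 48, alignof = 8
data bytes 40, size 48 → padding 8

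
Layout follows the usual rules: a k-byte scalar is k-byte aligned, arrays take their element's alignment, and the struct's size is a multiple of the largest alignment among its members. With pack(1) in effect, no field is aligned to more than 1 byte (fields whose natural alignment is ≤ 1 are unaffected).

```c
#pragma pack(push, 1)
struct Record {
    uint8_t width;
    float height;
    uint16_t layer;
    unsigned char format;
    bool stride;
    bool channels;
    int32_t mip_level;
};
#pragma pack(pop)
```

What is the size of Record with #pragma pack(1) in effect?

14

@0: width [1B, align 1] → 1
@1: height [4B, align 1] → 5
@5: layer [2B, align 1] → 7
@7: format [1B, align 1] → 8
@8: stride [1B, align 1] → 9
@9: channels [1B, align 1] → 10
@10: mip_level [4B, align 1] → 14
size 14, align 1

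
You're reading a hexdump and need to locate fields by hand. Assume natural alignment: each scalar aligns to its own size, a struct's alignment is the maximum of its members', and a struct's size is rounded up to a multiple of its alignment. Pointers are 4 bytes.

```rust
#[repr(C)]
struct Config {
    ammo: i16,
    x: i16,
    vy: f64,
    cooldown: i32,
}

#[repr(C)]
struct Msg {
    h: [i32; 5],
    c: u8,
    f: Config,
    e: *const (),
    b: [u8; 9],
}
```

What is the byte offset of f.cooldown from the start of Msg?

40

Config: @0: ammo [2B, align 2] → 2; @2: x [2B, align 2] → 4; +4 pad (align 8); @8: vy [8B, align 8] → 16; @16: cooldown [4B, align 4] → 20; +4 tail pad (align 8); size 24, align 8
@0: h [20B, align 4] → 20
@20: c [1B, align 1] → 21
+3 pad (align 8)
@24: f [24B, align 8] → 48
within Config: cooldown at 16
24 + 16 = 40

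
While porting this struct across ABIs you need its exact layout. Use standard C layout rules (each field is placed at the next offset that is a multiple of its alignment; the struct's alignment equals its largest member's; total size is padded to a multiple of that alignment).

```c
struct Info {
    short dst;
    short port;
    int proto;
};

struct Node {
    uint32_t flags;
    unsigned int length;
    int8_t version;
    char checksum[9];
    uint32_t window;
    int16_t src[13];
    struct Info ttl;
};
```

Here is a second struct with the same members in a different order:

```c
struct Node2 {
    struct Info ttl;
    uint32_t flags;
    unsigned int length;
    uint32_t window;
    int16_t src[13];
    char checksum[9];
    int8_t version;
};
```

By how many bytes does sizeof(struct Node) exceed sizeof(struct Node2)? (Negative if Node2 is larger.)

Info: 0..2  dst  (2B, 2-aligned); 2..4  port  (2B, 2-aligned); 4..8  proto  (4B, 4-aligned); sizeof = 8, alignof = 4
0..4  flags  (4B, 4-aligned)
4..8  length  (4B, 4-aligned)
8..9  version  (1B, 1-aligned)
9..18  checksum  (9B, 1-aligned)
18..20  -- padding (2B)
20..24  window  (4B, 4-aligned)
24..50  src  (26B, 2-aligned)
50..52  -- padding (2B)
52..60  ttl  (8B, 4-aligned)
sizeof = 60, alignof = 4
— Node2 —
0..8  ttl  (8B, 4-aligned)
8..12  flags  (4B, 4-aligned)
12..16  length  (4B, 4-aligned)
16..20  window  (4B, 4-aligned)
20..46  src  (26B, 2-aligned)
46..55  checksum  (9B, 1-aligned)
55..56  version  (1B, 1-aligned)
sizeof = 56, alignof = 4
60 − 56 = 4

4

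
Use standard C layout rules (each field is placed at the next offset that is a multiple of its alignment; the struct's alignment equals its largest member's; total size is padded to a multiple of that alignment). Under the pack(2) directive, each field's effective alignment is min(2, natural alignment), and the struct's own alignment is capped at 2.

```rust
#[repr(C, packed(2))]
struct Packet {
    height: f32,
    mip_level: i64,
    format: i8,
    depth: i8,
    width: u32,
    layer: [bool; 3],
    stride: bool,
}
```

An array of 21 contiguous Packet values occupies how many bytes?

462

height at 0 (size 4, align 2) → ends 4
mip_level at 4 (size 8, align 2) → ends 12
format at 12 (size 1, align 1) → ends 13
depth at 13 (size 1, align 1) → ends 14
width at 14 (size 4, align 2) → ends 18
layer at 18 (size 3, align 1) → ends 21
stride at 21 (size 1, align 1) → ends 22
total 22 bytes, alignment 2
array of 21: 21 × 22 = 462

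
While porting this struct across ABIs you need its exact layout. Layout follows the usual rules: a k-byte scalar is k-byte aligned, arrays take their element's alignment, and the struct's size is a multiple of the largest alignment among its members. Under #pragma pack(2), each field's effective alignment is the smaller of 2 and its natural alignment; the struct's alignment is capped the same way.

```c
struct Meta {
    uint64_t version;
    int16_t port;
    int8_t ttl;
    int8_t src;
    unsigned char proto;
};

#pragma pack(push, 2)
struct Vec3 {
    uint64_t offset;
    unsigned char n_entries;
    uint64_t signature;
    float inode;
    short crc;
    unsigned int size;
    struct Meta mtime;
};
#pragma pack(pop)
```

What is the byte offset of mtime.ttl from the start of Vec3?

Meta: @0: version [8B, align 8] → 8; @8: port [2B, align 2] → 10; @10: ttl [1B, align 1] → 11; @11: src [1B, align 1] → 12; @12: proto [1B, align 1] → 13; +3 tail pad (align 8); size 16, align 8
@0: offset [8B, align 2] → 8
@8: n_entries [1B, align 1] → 9
+1 pad (align 2)
@10: signature [8B, align 2] → 18
@18: inode [4B, align 2] → 22
@22: crc [2B, align 2] → 24
@24: size [4B, align 2] → 28
@28: mtime [16B, align 2] → 44
within Meta: ttl at 10
28 + 10 = 38

38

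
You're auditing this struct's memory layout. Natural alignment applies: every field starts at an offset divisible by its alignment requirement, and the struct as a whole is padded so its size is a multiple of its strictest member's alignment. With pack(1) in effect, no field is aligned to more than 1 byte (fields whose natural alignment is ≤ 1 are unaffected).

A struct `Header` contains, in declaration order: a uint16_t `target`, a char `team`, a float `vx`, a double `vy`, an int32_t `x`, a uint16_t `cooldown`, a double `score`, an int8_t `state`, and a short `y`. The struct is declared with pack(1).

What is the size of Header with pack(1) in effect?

target at 0 (size 2, align 1) → ends 2
team at 2 (size 1, align 1) → ends 3
vx at 3 (size 4, align 1) → ends 7
vy at 7 (size 8, align 1) → ends 15
x at 15 (size 4, align 1) → ends 19
cooldown at 19 (size 2, align 1) → ends 21
score at 21 (size 8, align 1) → ends 29
state at 29 (size 1, align 1) → ends 30
y at 30 (size 2, align 1) → ends 32
total 32 bytes, alignment 1

32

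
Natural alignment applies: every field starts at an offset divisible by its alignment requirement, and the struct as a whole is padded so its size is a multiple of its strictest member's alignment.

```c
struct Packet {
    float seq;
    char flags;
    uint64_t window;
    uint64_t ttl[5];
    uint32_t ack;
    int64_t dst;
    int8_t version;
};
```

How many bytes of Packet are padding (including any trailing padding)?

@0: seq [4B, align 4] → 4
@4: flags [1B, align 1] → 5
+3 pad (align 8)
@8: window [8B, align 8] → 16
@16: ttl [40B, align 8] → 56
@56: ack [4B, align 4] → 60
+4 pad (align 8)
@64: dst [8B, align 8] → 72
@72: version [1B, align 1] → 73
+7 tail pad (align 8)
size 80, align 8
data bytes 66, size 80 → padding 14

14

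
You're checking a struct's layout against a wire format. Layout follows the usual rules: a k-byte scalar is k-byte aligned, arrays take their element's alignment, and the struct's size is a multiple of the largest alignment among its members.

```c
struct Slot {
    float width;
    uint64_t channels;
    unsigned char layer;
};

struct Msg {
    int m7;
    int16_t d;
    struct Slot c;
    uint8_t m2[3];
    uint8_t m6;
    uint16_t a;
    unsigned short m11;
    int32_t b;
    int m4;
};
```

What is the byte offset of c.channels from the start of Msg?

Slot: @0: width [4B, align 4] → 4; +4 pad (align 8); @8: channels [8B, align 8] → 16; @16: layer [1B, align 1] → 17; +7 tail pad (align 8); size 24, align 8
@0: m7 [4B, align 4] → 4
@4: d [2B, align 2] → 6
+2 pad (align 8)
@8: c [24B, align 8] → 32
within Slot: channels at 8
8 + 8 = 16

16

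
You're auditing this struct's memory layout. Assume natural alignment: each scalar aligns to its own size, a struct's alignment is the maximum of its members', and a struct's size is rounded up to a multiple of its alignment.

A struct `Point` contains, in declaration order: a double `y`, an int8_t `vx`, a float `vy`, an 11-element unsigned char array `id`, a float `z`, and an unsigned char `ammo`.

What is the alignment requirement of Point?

member alignments: y=8, vx=1, vy=4, id=1, z=4, ammo=1
max = 8

8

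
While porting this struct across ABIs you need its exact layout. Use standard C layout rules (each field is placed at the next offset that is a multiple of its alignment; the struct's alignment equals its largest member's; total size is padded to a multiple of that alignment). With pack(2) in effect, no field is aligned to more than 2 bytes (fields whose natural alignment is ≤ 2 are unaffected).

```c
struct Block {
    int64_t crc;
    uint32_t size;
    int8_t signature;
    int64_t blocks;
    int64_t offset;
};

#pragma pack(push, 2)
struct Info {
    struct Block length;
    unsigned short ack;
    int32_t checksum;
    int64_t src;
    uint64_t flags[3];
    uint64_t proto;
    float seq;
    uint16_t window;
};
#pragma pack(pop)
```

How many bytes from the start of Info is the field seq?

78

Block: 0..8  crc  (8B, 8-aligned); 8..12  size  (4B, 4-aligned); 12..13  signature  (1B, 1-aligned); 13..16  -- padding (3B); 16..24  blocks  (8B, 8-aligned); 24..32  offset  (8B, 8-aligned); sizeof = 32, alignof = 8
0..32  length  (32B, 2-aligned)
32..34  ack  (2B, 2-aligned)
34..38  checksum  (4B, 2-aligned)
38..46  src  (8B, 2-aligned)
46..70  flags  (24B, 2-aligned)
70..78  proto  (8B, 2-aligned)
78..82  seq  (4B, 2-aligned)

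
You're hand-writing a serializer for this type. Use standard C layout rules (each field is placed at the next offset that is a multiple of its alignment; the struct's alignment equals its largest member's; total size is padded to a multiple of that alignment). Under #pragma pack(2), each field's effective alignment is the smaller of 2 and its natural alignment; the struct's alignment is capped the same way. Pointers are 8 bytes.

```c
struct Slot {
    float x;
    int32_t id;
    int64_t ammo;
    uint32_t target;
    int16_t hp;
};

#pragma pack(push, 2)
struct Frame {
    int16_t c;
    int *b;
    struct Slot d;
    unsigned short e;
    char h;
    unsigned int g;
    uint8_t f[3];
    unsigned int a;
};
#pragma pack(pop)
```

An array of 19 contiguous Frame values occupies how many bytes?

Slot: 0..4  x  (4B, 4-aligned); 4..8  id  (4B, 4-aligned); 8..16  ammo  (8B, 8-aligned); 16..20  target  (4B, 4-aligned); 20..22  hp  (2B, 2-aligned); 22..24  -- tail padding (2B); sizeof = 24, alignof = 8
0..2  c  (2B, 2-aligned)
2..10  b  (8B, 2-aligned)
10..34  d  (24B, 2-aligned)
34..36  e  (2B, 2-aligned)
36..37  h  (1B, 1-aligned)
37..38  -- padding (1B)
38..42  g  (4B, 2-aligned)
42..45  f  (3B, 1-aligned)
45..46  -- padding (1B)
46..50  a  (4B, 2-aligned)
sizeof = 50, alignof = 2
array of 19: 19 × 50 = 950

950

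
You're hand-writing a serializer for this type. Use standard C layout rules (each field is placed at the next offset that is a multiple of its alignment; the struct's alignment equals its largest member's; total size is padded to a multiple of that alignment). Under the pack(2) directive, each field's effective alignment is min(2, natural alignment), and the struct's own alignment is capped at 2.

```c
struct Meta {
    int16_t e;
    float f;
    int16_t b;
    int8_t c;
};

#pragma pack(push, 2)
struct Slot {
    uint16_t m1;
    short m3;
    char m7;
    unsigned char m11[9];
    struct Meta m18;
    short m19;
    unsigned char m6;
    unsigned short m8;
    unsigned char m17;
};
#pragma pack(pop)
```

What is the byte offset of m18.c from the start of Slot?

Meta: @0: e [2B, align 2] → 2; +2 pad (align 4); @4: f [4B, align 4] → 8; @8: b [2B, align 2] → 10; @10: c [1B, align 1] → 11; +1 tail pad (align 4); size 12, align 4
@0: m1 [2B, align 2] → 2
@2: m3 [2B, align 2] → 4
@4: m7 [1B, align 1] → 5
@5: m11 [9B, align 1] → 14
@14: m18 [12B, align 2] → 26
within Meta: c at 10
14 + 10 = 24

24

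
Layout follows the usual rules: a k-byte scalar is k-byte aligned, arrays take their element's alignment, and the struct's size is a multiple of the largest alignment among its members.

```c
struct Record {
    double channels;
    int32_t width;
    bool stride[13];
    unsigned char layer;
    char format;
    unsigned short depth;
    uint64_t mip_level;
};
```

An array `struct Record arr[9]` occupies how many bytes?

360

0..8  channels  (8B, 8-aligned)
8..12  width  (4B, 4-aligned)
12..25  stride  (13B, 1-aligned)
25..26  layer  (1B, 1-aligned)
26..27  format  (1B, 1-aligned)
27..28  -- padding (1B)
28..30  depth  (2B, 2-aligned)
30..32  -- padding (2B)
32..40  mip_level  (8B, 8-aligned)
sizeof = 40, alignof = 8
array of 9: 9 × 40 = 360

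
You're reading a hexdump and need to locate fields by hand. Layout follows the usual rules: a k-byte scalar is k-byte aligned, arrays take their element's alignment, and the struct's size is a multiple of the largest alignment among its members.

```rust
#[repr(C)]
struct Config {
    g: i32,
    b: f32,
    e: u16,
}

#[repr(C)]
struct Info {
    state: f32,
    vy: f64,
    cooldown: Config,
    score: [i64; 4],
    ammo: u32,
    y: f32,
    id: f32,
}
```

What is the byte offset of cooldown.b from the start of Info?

Config: g at 0 (size 4, align 4) → ends 4; b at 4 (size 4, align 4) → ends 8; e at 8 (size 2, align 2) → ends 10; tail pad 2 to reach multiple of 4; total 12 bytes, alignment 4
state at 0 (size 4, align 4) → ends 4
pad 4 to align 8 for vy
vy at 8 (size 8, align 8) → ends 16
cooldown at 16 (size 12, align 4) → ends 28
within Config: b at 4
16 + 4 = 20

20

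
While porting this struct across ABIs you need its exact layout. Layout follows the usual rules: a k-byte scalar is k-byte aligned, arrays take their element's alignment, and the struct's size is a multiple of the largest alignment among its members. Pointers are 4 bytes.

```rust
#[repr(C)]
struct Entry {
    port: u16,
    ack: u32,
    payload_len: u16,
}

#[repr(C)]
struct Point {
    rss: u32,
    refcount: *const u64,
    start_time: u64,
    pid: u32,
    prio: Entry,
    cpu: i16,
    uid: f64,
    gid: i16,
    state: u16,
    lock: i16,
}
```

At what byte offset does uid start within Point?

Entry: port at 0 (size 2, align 2) → ends 2; pad 2 to align 4 for ack; ack at 4 (size 4, align 4) → ends 8; payload_len at 8 (size 2, align 2) → ends 10; tail pad 2 to reach multiple of 4; total 12 bytes, alignment 4
rss at 0 (size 4, align 4) → ends 4
refcount at 4 (size 4, align 4) → ends 8
start_time at 8 (size 8, align 8) → ends 16
pid at 16 (size 4, align 4) → ends 20
prio at 20 (size 12, align 4) → ends 32
cpu at 32 (size 2, align 2) → ends 34
pad 6 to align 8 for uid
uid at 40 (size 8, align 8) → ends 48

40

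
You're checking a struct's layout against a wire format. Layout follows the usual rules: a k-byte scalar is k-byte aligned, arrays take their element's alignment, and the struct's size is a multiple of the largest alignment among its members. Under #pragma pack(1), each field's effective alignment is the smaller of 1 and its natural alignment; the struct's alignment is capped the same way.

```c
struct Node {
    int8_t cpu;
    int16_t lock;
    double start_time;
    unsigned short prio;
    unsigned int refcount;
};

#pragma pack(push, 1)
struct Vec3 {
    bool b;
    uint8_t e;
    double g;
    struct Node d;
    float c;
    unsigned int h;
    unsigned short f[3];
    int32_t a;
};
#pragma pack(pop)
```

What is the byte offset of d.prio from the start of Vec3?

Node: cpu at 0 (size 1, align 1) → ends 1; pad 1 to align 2 for lock; lock at 2 (size 2, align 2) → ends 4; pad 4 to align 8 for start_time; start_time at 8 (size 8, align 8) → ends 16; prio at 16 (size 2, align 2) → ends 18; pad 2 to align 4 for refcount; refcount at 20 (size 4, align 4) → ends 24; total 24 bytes, alignment 8
b at 0 (size 1, align 1) → ends 1
e at 1 (size 1, align 1) → ends 2
g at 2 (size 8, align 1) → ends 10
d at 10 (size 24, align 1) → ends 34
within Node: prio at 16
10 + 16 = 26

26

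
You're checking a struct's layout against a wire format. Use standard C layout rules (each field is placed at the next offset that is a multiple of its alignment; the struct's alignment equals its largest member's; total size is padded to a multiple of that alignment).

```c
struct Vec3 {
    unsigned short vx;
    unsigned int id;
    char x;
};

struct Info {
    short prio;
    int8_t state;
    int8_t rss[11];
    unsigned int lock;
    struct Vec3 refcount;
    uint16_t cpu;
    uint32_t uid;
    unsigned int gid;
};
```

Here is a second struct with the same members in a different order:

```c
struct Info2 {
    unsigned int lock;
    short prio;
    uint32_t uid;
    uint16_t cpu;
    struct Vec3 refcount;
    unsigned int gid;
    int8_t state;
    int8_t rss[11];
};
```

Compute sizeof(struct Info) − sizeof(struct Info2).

Vec3: 0..2  vx  (2B, 2-aligned); 2..4  -- padding (2B); 4..8  id  (4B, 4-aligned); 8..9  x  (1B, 1-aligned); 9..12  -- tail padding (3B); sizeof = 12, alignof = 4
0..2  prio  (2B, 2-aligned)
2..3  state  (1B, 1-aligned)
3..14  rss  (11B, 1-aligned)
14..16  -- padding (2B)
16..20  lock  (4B, 4-aligned)
20..32  refcount  (12B, 4-aligned)
32..34  cpu  (2B, 2-aligned)
34..36  -- padding (2B)
36..40  uid  (4B, 4-aligned)
40..44  gid  (4B, 4-aligned)
sizeof = 44, alignof = 4
— Info2 —
0..4  lock  (4B, 4-aligned)
4..6  prio  (2B, 2-aligned)
6..8  -- padding (2B)
8..12  uid  (4B, 4-aligned)
12..14  cpu  (2B, 2-aligned)
14..16  -- padding (2B)
16..28  refcount  (12B, 4-aligned)
28..32  gid  (4B, 4-aligned)
32..33  state  (1B, 1-aligned)
33..44  rss  (11B, 1-aligned)
sizeof = 44, alignof = 4
44 − 44 = 0

0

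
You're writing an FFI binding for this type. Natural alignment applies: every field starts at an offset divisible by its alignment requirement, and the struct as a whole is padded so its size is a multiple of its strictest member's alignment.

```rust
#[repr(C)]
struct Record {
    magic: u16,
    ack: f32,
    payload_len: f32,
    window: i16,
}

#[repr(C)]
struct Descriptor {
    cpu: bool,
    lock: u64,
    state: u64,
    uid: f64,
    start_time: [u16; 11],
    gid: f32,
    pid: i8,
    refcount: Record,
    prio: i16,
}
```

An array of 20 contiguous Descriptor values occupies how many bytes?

1760

Record: magic at 0 (size 2, align 2) → ends 2; pad 2 to align 4 for ack; ack at 4 (size 4, align 4) → ends 8; payload_len at 8 (size 4, align 4) → ends 12; window at 12 (size 2, align 2) → ends 14; tail pad 2 to reach multiple of 4; total 16 bytes, alignment 4
cpu at 0 (size 1, align 1) → ends 1
pad 7 to align 8 for lock
lock at 8 (size 8, align 8) → ends 16
state at 16 (size 8, align 8) → ends 24
uid at 24 (size 8, align 8) → ends 32
start_time at 32 (size 22, align 2) → ends 54
pad 2 to align 4 for gid
gid at 56 (size 4, align 4) → ends 60
pid at 60 (size 1, align 1) → ends 61
pad 3 to align 4 for refcount
refcount at 64 (size 16, align 4) → ends 80
prio at 80 (size 2, align 2) → ends 82
tail pad 6 to reach multiple of 8
total 88 bytes, alignment 8
array of 20: 20 × 88 = 1760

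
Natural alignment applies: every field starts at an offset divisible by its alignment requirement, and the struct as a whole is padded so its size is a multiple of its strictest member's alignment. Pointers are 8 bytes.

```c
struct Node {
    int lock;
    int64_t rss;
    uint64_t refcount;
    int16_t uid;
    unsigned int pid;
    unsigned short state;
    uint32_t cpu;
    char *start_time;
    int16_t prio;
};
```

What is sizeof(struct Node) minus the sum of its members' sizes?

14

0..4  lock  (4B, 4-aligned)
4..8  -- padding (4B)
8..16  rss  (8B, 8-aligned)
16..24  refcount  (8B, 8-aligned)
24..26  uid  (2B, 2-aligned)
26..28  -- padding (2B)
28..32  pid  (4B, 4-aligned)
32..34  state  (2B, 2-aligned)
34..36  -- padding (2B)
36..40  cpu  (4B, 4-aligned)
40..48  start_time  (8B, 8-aligned)
48..50  prio  (2B, 2-aligned)
50..56  -- tail padding (6B)
sizeof = 56, alignof = 8
data bytes 42, size 56 → padding 14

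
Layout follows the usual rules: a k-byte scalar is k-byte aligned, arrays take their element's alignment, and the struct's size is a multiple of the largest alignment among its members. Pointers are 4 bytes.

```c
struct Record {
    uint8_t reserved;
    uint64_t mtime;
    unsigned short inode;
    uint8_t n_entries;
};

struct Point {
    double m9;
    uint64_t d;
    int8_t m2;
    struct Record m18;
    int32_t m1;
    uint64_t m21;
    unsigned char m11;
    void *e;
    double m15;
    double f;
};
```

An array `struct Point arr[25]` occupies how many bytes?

Record: 0..1  reserved  (1B, 1-aligned); 1..8  -- padding (7B); 8..16  mtime  (8B, 8-aligned); 16..18  inode  (2B, 2-aligned); 18..19  n_entries  (1B, 1-aligned); 19..24  -- tail padding (5B); sizeof = 24, alignof = 8
0..8  m9  (8B, 8-aligned)
8..16  d  (8B, 8-aligned)
16..17  m2  (1B, 1-aligned)
17..24  -- padding (7B)
24..48  m18  (24B, 8-aligned)
48..52  m1  (4B, 4-aligned)
52..56  -- padding (4B)
56..64  m21  (8B, 8-aligned)
64..65  m11  (1B, 1-aligned)
65..68  -- padding (3B)
68..72  e  (4B, 4-aligned)
72..80  m15  (8B, 8-aligned)
80..88  f  (8B, 8-aligned)
sizeof = 88, alignof = 8
array of 25: 25 × 88 = 2200

2200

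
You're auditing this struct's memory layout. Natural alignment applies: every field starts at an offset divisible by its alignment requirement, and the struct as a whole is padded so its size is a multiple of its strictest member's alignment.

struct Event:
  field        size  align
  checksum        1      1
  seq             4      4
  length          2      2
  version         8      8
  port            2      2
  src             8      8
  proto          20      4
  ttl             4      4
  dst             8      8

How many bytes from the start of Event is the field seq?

checksum at 0 (size 1, align 1) → ends 1
pad 3 to align 4 for seq
seq at 4 (size 4, align 4) → ends 8

4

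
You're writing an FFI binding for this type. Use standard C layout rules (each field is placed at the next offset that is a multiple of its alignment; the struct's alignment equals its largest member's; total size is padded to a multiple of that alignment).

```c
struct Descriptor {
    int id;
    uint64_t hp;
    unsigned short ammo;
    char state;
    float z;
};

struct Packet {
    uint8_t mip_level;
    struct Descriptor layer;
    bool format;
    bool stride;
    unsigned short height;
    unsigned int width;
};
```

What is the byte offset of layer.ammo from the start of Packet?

24

Descriptor: 0..4  id  (4B, 4-aligned); 4..8  -- padding (4B); 8..16  hp  (8B, 8-aligned); 16..18  ammo  (2B, 2-aligned); 18..19  state  (1B, 1-aligned); 19..20  -- padding (1B); 20..24  z  (4B, 4-aligned); sizeof = 24, alignof = 8
0..1  mip_level  (1B, 1-aligned)
1..8  -- padding (7B)
8..32  layer  (24B, 8-aligned)
within Descriptor: ammo at 16
8 + 16 = 24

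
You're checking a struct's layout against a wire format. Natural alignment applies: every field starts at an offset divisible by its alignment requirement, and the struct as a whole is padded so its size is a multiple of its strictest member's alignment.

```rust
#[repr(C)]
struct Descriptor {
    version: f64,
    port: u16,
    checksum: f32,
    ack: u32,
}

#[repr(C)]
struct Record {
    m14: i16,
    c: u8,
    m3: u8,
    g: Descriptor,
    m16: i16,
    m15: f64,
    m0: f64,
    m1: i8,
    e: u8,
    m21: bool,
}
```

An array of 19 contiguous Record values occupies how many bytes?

1216

Descriptor: @0: version [8B, align 8] → 8; @8: port [2B, align 2] → 10; +2 pad (align 4); @12: checksum [4B, align 4] → 16; @16: ack [4B, align 4] → 20; +4 tail pad (align 8); size 24, align 8
@0: m14 [2B, align 2] → 2
@2: c [1B, align 1] → 3
@3: m3 [1B, align 1] → 4
+4 pad (align 8)
@8: g [24B, align 8] → 32
@32: m16 [2B, align 2] → 34
+6 pad (align 8)
@40: m15 [8B, align 8] → 48
@48: m0 [8B, align 8] → 56
@56: m1 [1B, align 1] → 57
@57: e [1B, align 1] → 58
@58: m21 [1B, align 1] → 59
+5 tail pad (align 8)
size 64, align 8
array of 19: 19 × 64 = 1216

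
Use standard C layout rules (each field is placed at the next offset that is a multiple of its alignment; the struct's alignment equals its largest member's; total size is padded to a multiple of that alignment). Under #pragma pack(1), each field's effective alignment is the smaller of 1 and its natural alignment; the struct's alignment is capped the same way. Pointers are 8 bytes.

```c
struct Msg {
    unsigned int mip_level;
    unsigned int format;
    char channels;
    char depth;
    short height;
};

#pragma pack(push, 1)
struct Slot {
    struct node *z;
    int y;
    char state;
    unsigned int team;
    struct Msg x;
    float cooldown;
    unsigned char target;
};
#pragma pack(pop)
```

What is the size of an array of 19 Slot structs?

646

Msg: @0: mip_level [4B, align 4] → 4; @4: format [4B, align 4] → 8; @8: channels [1B, align 1] → 9; @9: depth [1B, align 1] → 10; @10: height [2B, align 2] → 12; size 12, align 4
@0: z [8B, align 1] → 8
@8: y [4B, align 1] → 12
@12: state [1B, align 1] → 13
@13: team [4B, align 1] → 17
@17: x [12B, align 1] → 29
@29: cooldown [4B, align 1] → 33
@33: target [1B, align 1] → 34
size 34, align 1
array of 19: 19 × 34 = 646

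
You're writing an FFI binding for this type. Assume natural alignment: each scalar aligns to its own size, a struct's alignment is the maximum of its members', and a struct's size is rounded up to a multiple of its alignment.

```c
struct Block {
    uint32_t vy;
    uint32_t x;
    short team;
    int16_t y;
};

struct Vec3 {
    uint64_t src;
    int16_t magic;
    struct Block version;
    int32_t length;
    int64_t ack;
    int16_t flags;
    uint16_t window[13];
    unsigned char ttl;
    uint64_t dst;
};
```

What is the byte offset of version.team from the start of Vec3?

20

Block: @0: vy [4B, align 4] → 4; @4: x [4B, align 4] → 8; @8: team [2B, align 2] → 10; @10: y [2B, align 2] → 12; size 12, align 4
@0: src [8B, align 8] → 8
@8: magic [2B, align 2] → 10
+2 pad (align 4)
@12: version [12B, align 4] → 24
within Block: team at 8
12 + 8 = 20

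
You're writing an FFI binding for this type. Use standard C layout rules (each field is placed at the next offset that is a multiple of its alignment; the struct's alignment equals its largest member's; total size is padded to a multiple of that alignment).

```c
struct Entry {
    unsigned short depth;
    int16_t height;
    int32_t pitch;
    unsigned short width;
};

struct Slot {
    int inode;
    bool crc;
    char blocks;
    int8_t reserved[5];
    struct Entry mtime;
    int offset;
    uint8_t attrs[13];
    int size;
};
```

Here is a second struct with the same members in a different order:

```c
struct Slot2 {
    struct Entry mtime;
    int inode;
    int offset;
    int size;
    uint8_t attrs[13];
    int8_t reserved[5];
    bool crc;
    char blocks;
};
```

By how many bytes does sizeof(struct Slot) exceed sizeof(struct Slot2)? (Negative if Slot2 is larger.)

Entry: depth at 0 (size 2, align 2) → ends 2; height at 2 (size 2, align 2) → ends 4; pitch at 4 (size 4, align 4) → ends 8; width at 8 (size 2, align 2) → ends 10; tail pad 2 to reach multiple of 4; total 12 bytes, alignment 4
inode at 0 (size 4, align 4) → ends 4
crc at 4 (size 1, align 1) → ends 5
blocks at 5 (size 1, align 1) → ends 6
reserved at 6 (size 5, align 1) → ends 11
pad 1 to align 4 for mtime
mtime at 12 (size 12, align 4) → ends 24
offset at 24 (size 4, align 4) → ends 28
attrs at 28 (size 13, align 1) → ends 41
pad 3 to align 4 for size
size at 44 (size 4, align 4) → ends 48
total 48 bytes, alignment 4
— Slot2 —
mtime at 0 (size 12, align 4) → ends 12
inode at 12 (size 4, align 4) → ends 16
offset at 16 (size 4, align 4) → ends 20
size at 20 (size 4, align 4) → ends 24
attrs at 24 (size 13, align 1) → ends 37
reserved at 37 (size 5, align 1) → ends 42
crc at 42 (size 1, align 1) → ends 43
blocks at 43 (size 1, align 1) → ends 44
total 44 bytes, alignment 4
48 − 44 = 4

4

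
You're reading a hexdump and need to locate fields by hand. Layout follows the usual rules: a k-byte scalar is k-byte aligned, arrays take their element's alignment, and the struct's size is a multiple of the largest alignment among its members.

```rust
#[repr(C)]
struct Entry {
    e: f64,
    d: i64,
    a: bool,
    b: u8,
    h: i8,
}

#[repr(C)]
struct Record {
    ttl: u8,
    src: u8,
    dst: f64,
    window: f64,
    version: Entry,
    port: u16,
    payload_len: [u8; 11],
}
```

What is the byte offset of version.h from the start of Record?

Entry: @0: e [8B, align 8] → 8; @8: d [8B, align 8] → 16; @16: a [1B, align 1] → 17; @17: b [1B, align 1] → 18; @18: h [1B, align 1] → 19; +5 tail pad (align 8); size 24, align 8
@0: ttl [1B, align 1] → 1
@1: src [1B, align 1] → 2
+6 pad (align 8)
@8: dst [8B, align 8] → 16
@16: window [8B, align 8] → 24
@24: version [24B, align 8] → 48
within Entry: h at 18
24 + 18 = 42

42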